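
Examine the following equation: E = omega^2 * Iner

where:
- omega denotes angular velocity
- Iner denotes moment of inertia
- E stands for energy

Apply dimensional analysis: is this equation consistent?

Yes

omega (angular velocity) has dimensions [T^-1].
Iner (moment of inertia) has dimensions [L^2 M].
E (energy) has dimensions [L^2 M T^-2].

Left side: [L^2 M T^-2]
Right side: [L^2 M T^-2]

Both sides have the same dimensions, so the equation is dimensionally consistent.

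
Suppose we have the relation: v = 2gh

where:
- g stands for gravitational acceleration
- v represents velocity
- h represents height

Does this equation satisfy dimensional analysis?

No

g (gravitational acceleration) has dimensions [L T^-2].
v (velocity) has dimensions [L T^-1].
h (height) has dimensions [L].

Left side: [L T^-1]
Right side: [L^2 T^-2]

The two sides have different dimensions, so the equation is NOT dimensionally consistent.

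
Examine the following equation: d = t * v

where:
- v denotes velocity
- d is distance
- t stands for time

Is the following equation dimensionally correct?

Yes

v (velocity) has dimensions [L T^-1].
d (distance) has dimensions [L].
t (time) has dimensions [T].

Left side: [L]
Right side: [L]

Both sides have the same dimensions, so the equation is dimensionally consistent.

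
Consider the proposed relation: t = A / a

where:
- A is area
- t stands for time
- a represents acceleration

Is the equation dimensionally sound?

No

A (area) has dimensions [L^2].
t (time) has dimensions [T].
a (acceleration) has dimensions [L T^-2].

Left side: [T]
Right side: [L T^2]

The two sides have different dimensions, so the equation is NOT dimensionally consistent.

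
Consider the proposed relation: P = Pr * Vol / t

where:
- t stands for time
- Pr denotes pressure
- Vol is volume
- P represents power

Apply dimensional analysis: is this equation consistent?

Yes

t (time) has dimensions [T].
Pr (pressure) has dimensions [L^-1 M T^-2].
Vol (volume) has dimensions [L^3].
P (power) has dimensions [L^2 M T^-3].

Left side: [L^2 M T^-3]
Right side: [L^2 M T^-3]

Both sides have the same dimensions, so the equation is dimensionally consistent.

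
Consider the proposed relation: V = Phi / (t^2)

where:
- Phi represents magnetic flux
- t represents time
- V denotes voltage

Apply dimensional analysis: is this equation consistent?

No

Phi (magnetic flux) has dimensions [I^-1 L^2 M T^-2].
t (time) has dimensions [T].
V (voltage) has dimensions [I^-1 L^2 M T^-3].

Left side: [I^-1 L^2 M T^-3]
Right side: [I^-1 L^2 M T^-4]

The two sides have different dimensions, so the equation is NOT dimensionally consistent.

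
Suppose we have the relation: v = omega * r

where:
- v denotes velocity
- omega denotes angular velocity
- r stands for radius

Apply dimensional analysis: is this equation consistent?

Yes

v (velocity) has dimensions [L T^-1].
omega (angular velocity) has dimensions [T^-1].
r (radius) has dimensions [L].

Left side: [L T^-1]
Right side: [L T^-1]

Both sides have the same dimensions, so the equation is dimensionally consistent.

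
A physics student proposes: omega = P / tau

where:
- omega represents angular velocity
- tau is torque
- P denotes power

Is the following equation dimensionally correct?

Yes

omega (angular velocity) has dimensions [T^-1].
tau (torque) has dimensions [L^2 M T^-2].
P (power) has dimensions [L^2 M T^-3].

Left side: [T^-1]
Right side: [T^-1]

Both sides have the same dimensions, so the equation is dimensionally consistent.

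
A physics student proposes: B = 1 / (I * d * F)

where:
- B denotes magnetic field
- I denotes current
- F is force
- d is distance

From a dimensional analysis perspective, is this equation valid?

No

B (magnetic field) has dimensions [I^-1 M T^-2].
I (current) has dimensions [I].
F (force) has dimensions [L M T^-2].
d (distance) has dimensions [L].

Left side: [I^-1 M T^-2]
Right side: [I^-1 L^-2 M^-1 T^2]

The two sides have different dimensions, so the equation is NOT dimensionally consistent.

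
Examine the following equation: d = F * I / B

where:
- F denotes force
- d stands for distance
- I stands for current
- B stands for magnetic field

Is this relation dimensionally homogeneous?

No

F (force) has dimensions [L M T^-2].
d (distance) has dimensions [L].
I (current) has dimensions [I].
B (magnetic field) has dimensions [I^-1 M T^-2].

Left side: [L]
Right side: [I^2 L]

The two sides have different dimensions, so the equation is NOT dimensionally consistent.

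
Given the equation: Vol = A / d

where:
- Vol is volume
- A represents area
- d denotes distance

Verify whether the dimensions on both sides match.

No

Vol (volume) has dimensions [L^3].
A (area) has dimensions [L^2].
d (distance) has dimensions [L].

Left side: [L^3]
Right side: [L]

The two sides have different dimensions, so the equation is NOT dimensionally consistent.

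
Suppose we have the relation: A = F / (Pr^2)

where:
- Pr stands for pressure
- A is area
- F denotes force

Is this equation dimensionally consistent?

No

Pr (pressure) has dimensions [L^-1 M T^-2].
A (area) has dimensions [L^2].
F (force) has dimensions [L M T^-2].

Left side: [L^2]
Right side: [L^3 M^-1 T^2]

The two sides have different dimensions, so the equation is NOT dimensionally consistent.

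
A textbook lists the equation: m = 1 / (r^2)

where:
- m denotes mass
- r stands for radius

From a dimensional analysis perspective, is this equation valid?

No

m (mass) has dimensions [M].
r (radius) has dimensions [L].

Left side: [M]
Right side: [L^-2]

The two sides have different dimensions, so the equation is NOT dimensionally consistent.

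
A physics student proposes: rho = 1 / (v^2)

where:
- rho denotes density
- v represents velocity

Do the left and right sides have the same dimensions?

No

rho (density) has dimensions [L^-3 M].
v (velocity) has dimensions [L T^-1].

Left side: [L^-3 M]
Right side: [L^-2 T^2]

The two sides have different dimensions, so the equation is NOT dimensionally consistent.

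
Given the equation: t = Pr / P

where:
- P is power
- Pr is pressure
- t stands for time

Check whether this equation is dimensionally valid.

No

P (power) has dimensions [L^2 M T^-3].
Pr (pressure) has dimensions [L^-1 M T^-2].
t (time) has dimensions [T].

Left side: [T]
Right side: [L^-3 T]

The two sides have different dimensions, so the equation is NOT dimensionally consistent.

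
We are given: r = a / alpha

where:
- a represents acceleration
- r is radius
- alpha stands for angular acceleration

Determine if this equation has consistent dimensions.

Yes

a (acceleration) has dimensions [L T^-2].
r (radius) has dimensions [L].
alpha (angular acceleration) has dimensions [T^-2].

Left side: [L]
Right side: [L]

Both sides have the same dimensions, so the equation is dimensionally consistent.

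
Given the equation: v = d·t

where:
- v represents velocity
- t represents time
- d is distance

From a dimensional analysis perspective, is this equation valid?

No

v (velocity) has dimensions [L T^-1].
t (time) has dimensions [T].
d (distance) has dimensions [L].

Left side: [L T^-1]
Right side: [L T]

The two sides have different dimensions, so the equation is NOT dimensionally consistent.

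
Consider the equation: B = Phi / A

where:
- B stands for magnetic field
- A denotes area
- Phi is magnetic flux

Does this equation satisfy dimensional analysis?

Yes

B (magnetic field) has dimensions [I^-1 M T^-2].
A (area) has dimensions [L^2].
Phi (magnetic flux) has dimensions [I^-1 L^2 M T^-2].

Left side: [I^-1 M T^-2]
Right side: [I^-1 M T^-2]

Both sides have the same dimensions, so the equation is dimensionally consistent.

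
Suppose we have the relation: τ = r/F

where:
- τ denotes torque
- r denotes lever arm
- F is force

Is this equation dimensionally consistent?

No

τ (torque) has dimensions [L^2 M T^-2].
r (lever arm) has dimensions [L].
F (force) has dimensions [L M T^-2].

Left side: [L^2 M T^-2]
Right side: [M^-1 T^2]

The two sides have different dimensions, so the equation is NOT dimensionally consistent.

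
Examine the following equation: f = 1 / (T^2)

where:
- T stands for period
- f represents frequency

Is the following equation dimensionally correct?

No

T (period) has dimensions [T].
f (frequency) has dimensions [T^-1].

Left side: [T^-1]
Right side: [T^-2]

The two sides have different dimensions, so the equation is NOT dimensionally consistent.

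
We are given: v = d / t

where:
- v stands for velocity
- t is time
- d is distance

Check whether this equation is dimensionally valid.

Yes

v (velocity) has dimensions [L T^-1].
t (time) has dimensions [T].
d (distance) has dimensions [L].

Left side: [L T^-1]
Right side: [L T^-1]

Both sides have the same dimensions, so the equation is dimensionally consistent.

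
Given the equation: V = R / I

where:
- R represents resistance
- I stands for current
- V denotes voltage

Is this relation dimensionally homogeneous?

No

R (resistance) has dimensions [I^-2 L^2 M T^-3].
I (current) has dimensions [I].
V (voltage) has dimensions [I^-1 L^2 M T^-3].

Left side: [I^-1 L^2 M T^-3]
Right side: [I^-3 L^2 M T^-3]

The two sides have different dimensions, so the equation is NOT dimensionally consistent.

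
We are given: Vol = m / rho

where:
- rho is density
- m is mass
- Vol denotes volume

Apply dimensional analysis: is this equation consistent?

Yes

rho (density) has dimensions [L^-3 M].
m (mass) has dimensions [M].
Vol (volume) has dimensions [L^3].

Left side: [L^3]
Right side: [L^3]

Both sides have the same dimensions, so the equation is dimensionally consistent.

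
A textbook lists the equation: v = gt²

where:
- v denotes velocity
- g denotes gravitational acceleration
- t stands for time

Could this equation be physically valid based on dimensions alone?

No

v (velocity) has dimensions [L T^-1].
g (gravitational acceleration) has dimensions [L T^-2].
t (time) has dimensions [T].

Left side: [L T^-1]
Right side: [L]

The two sides have different dimensions, so the equation is NOT dimensionally consistent.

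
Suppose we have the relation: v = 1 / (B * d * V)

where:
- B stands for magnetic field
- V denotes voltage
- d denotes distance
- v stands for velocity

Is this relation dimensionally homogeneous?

No

B (magnetic field) has dimensions [I^-1 M T^-2].
V (voltage) has dimensions [I^-1 L^2 M T^-3].
d (distance) has dimensions [L].
v (velocity) has dimensions [L T^-1].

Left side: [L T^-1]
Right side: [I^2 L^-3 M^-2 T^5]

The two sides have different dimensions, so the equation is NOT dimensionally consistent.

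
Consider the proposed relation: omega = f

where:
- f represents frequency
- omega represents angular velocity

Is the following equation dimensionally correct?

Yes

f (frequency) has dimensions [T^-1].
omega (angular velocity) has dimensions [T^-1].

Left side: [T^-1]
Right side: [T^-1]

Both sides have the same dimensions, so the equation is dimensionally consistent.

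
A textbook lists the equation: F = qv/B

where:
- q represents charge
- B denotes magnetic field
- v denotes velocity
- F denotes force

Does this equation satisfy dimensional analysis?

No

q (charge) has dimensions [I T].
B (magnetic field) has dimensions [I^-1 M T^-2].
v (velocity) has dimensions [L T^-1].
F (force) has dimensions [L M T^-2].

Left side: [L M T^-2]
Right side: [I^2 L M^-1 T^2]

The two sides have different dimensions, so the equation is NOT dimensionally consistent.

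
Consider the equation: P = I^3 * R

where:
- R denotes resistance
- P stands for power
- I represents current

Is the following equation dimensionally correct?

No

R (resistance) has dimensions [I^-2 L^2 M T^-3].
P (power) has dimensions [L^2 M T^-3].
I (current) has dimensions [I].

Left side: [L^2 M T^-3]
Right side: [I L^2 M T^-3]

The two sides have different dimensions, so the equation is NOT dimensionally consistent.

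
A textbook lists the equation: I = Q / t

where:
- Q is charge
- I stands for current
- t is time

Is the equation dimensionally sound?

Yes

Q (charge) has dimensions [I T].
I (current) has dimensions [I].
t (time) has dimensions [T].

Left side: [I]
Right side: [I]

Both sides have the same dimensions, so the equation is dimensionally consistent.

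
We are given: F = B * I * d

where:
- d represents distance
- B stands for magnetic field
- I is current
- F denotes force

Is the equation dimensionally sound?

Yes

d (distance) has dimensions [L].
B (magnetic field) has dimensions [I^-1 M T^-2].
I (current) has dimensions [I].
F (force) has dimensions [L M T^-2].

Left side: [L M T^-2]
Right side: [L M T^-2]

Both sides have the same dimensions, so the equation is dimensionally consistent.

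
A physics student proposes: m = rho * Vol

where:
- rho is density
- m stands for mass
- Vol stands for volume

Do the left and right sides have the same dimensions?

Yes

rho (density) has dimensions [L^-3 M].
m (mass) has dimensions [M].
Vol (volume) has dimensions [L^3].

Left side: [M]
Right side: [M]

Both sides have the same dimensions, so the equation is dimensionally consistent.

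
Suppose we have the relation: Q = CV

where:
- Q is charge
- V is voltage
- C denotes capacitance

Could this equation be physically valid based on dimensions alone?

Yes

Q (charge) has dimensions [I T].
V (voltage) has dimensions [I^-1 L^2 M T^-3].
C (capacitance) has dimensions [I^2 L^-2 M^-1 T^4].

Left side: [I T]
Right side: [I T]

Both sides have the same dimensions, so the equation is dimensionally consistent.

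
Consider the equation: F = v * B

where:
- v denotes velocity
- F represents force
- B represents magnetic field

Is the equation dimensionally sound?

No

v (velocity) has dimensions [L T^-1].
F (force) has dimensions [L M T^-2].
B (magnetic field) has dimensions [I^-1 M T^-2].

Left side: [L M T^-2]
Right side: [I^-1 L M T^-3]

The two sides have different dimensions, so the equation is NOT dimensionally consistent.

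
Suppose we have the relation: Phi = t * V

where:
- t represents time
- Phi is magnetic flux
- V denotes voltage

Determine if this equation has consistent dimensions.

Yes

t (time) has dimensions [T].
Phi (magnetic flux) has dimensions [I^-1 L^2 M T^-2].
V (voltage) has dimensions [I^-1 L^2 M T^-3].

Left side: [I^-1 L^2 M T^-2]
Right side: [I^-1 L^2 M T^-2]

Both sides have the same dimensions, so the equation is dimensionally consistent.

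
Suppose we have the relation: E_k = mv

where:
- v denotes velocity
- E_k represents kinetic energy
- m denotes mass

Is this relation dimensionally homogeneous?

No

v (velocity) has dimensions [L T^-1].
E_k (kinetic energy) has dimensions [L^2 M T^-2].
m (mass) has dimensions [M].

Left side: [L^2 M T^-2]
Right side: [L M T^-1]

The two sides have different dimensions, so the equation is NOT dimensionally consistent.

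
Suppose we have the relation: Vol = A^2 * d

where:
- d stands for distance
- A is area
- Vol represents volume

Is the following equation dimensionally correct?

No

d (distance) has dimensions [L].
A (area) has dimensions [L^2].
Vol (volume) has dimensions [L^3].

Left side: [L^3]
Right side: [L^5]

The two sides have different dimensions, so the equation is NOT dimensionally consistent.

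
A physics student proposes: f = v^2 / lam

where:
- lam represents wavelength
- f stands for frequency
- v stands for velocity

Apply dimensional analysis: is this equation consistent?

No

lam (wavelength) has dimensions [L].
f (frequency) has dimensions [T^-1].
v (velocity) has dimensions [L T^-1].

Left side: [T^-1]
Right side: [L T^-2]

The two sides have different dimensions, so the equation is NOT dimensionally consistent.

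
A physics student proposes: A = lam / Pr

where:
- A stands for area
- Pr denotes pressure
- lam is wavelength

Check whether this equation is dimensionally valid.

No

A (area) has dimensions [L^2].
Pr (pressure) has dimensions [L^-1 M T^-2].
lam (wavelength) has dimensions [L].

Left side: [L^2]
Right side: [L^2 M^-1 T^2]

The two sides have different dimensions, so the equation is NOT dimensionally consistent.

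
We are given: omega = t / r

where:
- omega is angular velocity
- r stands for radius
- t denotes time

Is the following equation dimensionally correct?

No

omega (angular velocity) has dimensions [T^-1].
r (radius) has dimensions [L].
t (time) has dimensions [T].

Left side: [T^-1]
Right side: [L^-1 T]

The two sides have different dimensions, so the equation is NOT dimensionally consistent.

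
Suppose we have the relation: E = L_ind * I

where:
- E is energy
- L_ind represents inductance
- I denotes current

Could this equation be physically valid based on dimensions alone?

No

E (energy) has dimensions [L^2 M T^-2].
L_ind (inductance) has dimensions [I^-2 L^2 M T^-2].
I (current) has dimensions [I].

Left side: [L^2 M T^-2]
Right side: [I^-1 L^2 M T^-2]

The two sides have different dimensions, so the equation is NOT dimensionally consistent.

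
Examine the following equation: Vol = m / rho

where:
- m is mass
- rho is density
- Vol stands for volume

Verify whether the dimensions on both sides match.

Yes

m (mass) has dimensions [M].
rho (density) has dimensions [L^-3 M].
Vol (volume) has dimensions [L^3].

Left side: [L^3]
Right side: [L^3]

Both sides have the same dimensions, so the equation is dimensionally consistent.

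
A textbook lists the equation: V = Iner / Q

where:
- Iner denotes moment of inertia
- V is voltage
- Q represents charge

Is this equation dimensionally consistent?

No

Iner (moment of inertia) has dimensions [L^2 M].
V (voltage) has dimensions [I^-1 L^2 M T^-3].
Q (charge) has dimensions [I T].

Left side: [I^-1 L^2 M T^-3]
Right side: [I^-1 L^2 M T^-1]

The two sides have different dimensions, so the equation is NOT dimensionally consistent.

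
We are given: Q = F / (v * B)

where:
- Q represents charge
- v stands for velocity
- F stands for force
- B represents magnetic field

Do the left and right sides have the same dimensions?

Yes

Q (charge) has dimensions [I T].
v (velocity) has dimensions [L T^-1].
F (force) has dimensions [L M T^-2].
B (magnetic field) has dimensions [I^-1 M T^-2].

Left side: [I T]
Right side: [I T]

Both sides have the same dimensions, so the equation is dimensionally consistent.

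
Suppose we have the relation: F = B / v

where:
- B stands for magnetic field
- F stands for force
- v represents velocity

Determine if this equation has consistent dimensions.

No

B (magnetic field) has dimensions [I^-1 M T^-2].
F (force) has dimensions [L M T^-2].
v (velocity) has dimensions [L T^-1].

Left side: [L M T^-2]
Right side: [I^-1 L^-1 M T^-1]

The two sides have different dimensions, so the equation is NOT dimensionally consistent.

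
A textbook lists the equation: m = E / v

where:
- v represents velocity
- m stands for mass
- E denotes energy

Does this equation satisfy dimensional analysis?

No

v (velocity) has dimensions [L T^-1].
m (mass) has dimensions [M].
E (energy) has dimensions [L^2 M T^-2].

Left side: [M]
Right side: [L M T^-1]

The two sides have different dimensions, so the equation is NOT dimensionally consistent.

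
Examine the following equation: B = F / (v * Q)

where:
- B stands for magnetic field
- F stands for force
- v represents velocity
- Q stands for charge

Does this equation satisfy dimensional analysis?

Yes

B (magnetic field) has dimensions [I^-1 M T^-2].
F (force) has dimensions [L M T^-2].
v (velocity) has dimensions [L T^-1].
Q (charge) has dimensions [I T].

Left side: [I^-1 M T^-2]
Right side: [I^-1 M T^-2]

Both sides have the same dimensions, so the equation is dimensionally consistent.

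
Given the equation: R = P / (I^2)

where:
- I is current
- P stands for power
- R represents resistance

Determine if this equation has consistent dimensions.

Yes

I (current) has dimensions [I].
P (power) has dimensions [L^2 M T^-3].
R (resistance) has dimensions [I^-2 L^2 M T^-3].

Left side: [I^-2 L^2 M T^-3]
Right side: [I^-2 L^2 M T^-3]

Both sides have the same dimensions, so the equation is dimensionally consistent.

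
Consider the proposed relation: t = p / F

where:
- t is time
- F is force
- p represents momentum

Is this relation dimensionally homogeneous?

Yes

t (time) has dimensions [T].
F (force) has dimensions [L M T^-2].
p (momentum) has dimensions [L M T^-1].

Left side: [T]
Right side: [T]

Both sides have the same dimensions, so the equation is dimensionally consistent.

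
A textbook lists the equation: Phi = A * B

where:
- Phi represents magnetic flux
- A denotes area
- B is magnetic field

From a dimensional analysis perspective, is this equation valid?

Yes

Phi (magnetic flux) has dimensions [I^-1 L^2 M T^-2].
A (area) has dimensions [L^2].
B (magnetic field) has dimensions [I^-1 M T^-2].

Left side: [I^-1 L^2 M T^-2]
Right side: [I^-1 L^2 M T^-2]

Both sides have the same dimensions, so the equation is dimensionally consistent.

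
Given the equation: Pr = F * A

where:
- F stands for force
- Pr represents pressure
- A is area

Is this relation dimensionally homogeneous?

No

F (force) has dimensions [L M T^-2].
Pr (pressure) has dimensions [L^-1 M T^-2].
A (area) has dimensions [L^2].

Left side: [L^-1 M T^-2]
Right side: [L^3 M T^-2]

The two sides have different dimensions, so the equation is NOT dimensionally consistent.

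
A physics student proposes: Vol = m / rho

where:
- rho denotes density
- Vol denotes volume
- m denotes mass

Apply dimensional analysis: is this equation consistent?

Yes

rho (density) has dimensions [L^-3 M].
Vol (volume) has dimensions [L^3].
m (mass) has dimensions [M].

Left side: [L^3]
Right side: [L^3]

Both sides have the same dimensions, so the equation is dimensionally consistent.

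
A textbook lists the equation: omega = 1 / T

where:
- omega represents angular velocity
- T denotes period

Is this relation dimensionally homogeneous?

Yes

omega (angular velocity) has dimensions [T^-1].
T (period) has dimensions [T].

Left side: [T^-1]
Right side: [T^-1]

Both sides have the same dimensions, so the equation is dimensionally consistent.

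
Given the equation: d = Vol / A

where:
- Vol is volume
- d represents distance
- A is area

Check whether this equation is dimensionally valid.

Yes

Vol (volume) has dimensions [L^3].
d (distance) has dimensions [L].
A (area) has dimensions [L^2].

Left side: [L]
Right side: [L]

Both sides have the same dimensions, so the equation is dimensionally consistent.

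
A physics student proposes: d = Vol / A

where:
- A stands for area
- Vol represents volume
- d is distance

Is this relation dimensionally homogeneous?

Yes

A (area) has dimensions [L^2].
Vol (volume) has dimensions [L^3].
d (distance) has dimensions [L].

Left side: [L]
Right side: [L]

Both sides have the same dimensions, so the equation is dimensionally consistent.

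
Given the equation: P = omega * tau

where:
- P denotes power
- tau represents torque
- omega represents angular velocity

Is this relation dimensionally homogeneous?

Yes

P (power) has dimensions [L^2 M T^-3].
tau (torque) has dimensions [L^2 M T^-2].
omega (angular velocity) has dimensions [T^-1].

Left side: [L^2 M T^-3]
Right side: [L^2 M T^-3]

Both sides have the same dimensions, so the equation is dimensionally consistent.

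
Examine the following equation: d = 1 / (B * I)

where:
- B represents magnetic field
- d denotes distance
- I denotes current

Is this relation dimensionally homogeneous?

No

B (magnetic field) has dimensions [I^-1 M T^-2].
d (distance) has dimensions [L].
I (current) has dimensions [I].

Left side: [L]
Right side: [M^-1 T^2]

The two sides have different dimensions, so the equation is NOT dimensionally consistent.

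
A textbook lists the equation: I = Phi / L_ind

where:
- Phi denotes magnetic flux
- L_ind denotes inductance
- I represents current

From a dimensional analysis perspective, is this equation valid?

Yes

Phi (magnetic flux) has dimensions [I^-1 L^2 M T^-2].
L_ind (inductance) has dimensions [I^-2 L^2 M T^-2].
I (current) has dimensions [I].

Left side: [I]
Right side: [I]

Both sides have the same dimensions, so the equation is dimensionally consistent.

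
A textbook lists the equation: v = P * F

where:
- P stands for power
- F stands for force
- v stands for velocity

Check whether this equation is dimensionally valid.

No

P (power) has dimensions [L^2 M T^-3].
F (force) has dimensions [L M T^-2].
v (velocity) has dimensions [L T^-1].

Left side: [L T^-1]
Right side: [L^3 M^2 T^-5]

The two sides have different dimensions, so the equation is NOT dimensionally consistent.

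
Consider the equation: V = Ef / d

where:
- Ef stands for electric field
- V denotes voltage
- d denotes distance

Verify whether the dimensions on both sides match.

No

Ef (electric field) has dimensions [I^-1 L M T^-3].
V (voltage) has dimensions [I^-1 L^2 M T^-3].
d (distance) has dimensions [L].

Left side: [I^-1 L^2 M T^-3]
Right side: [I^-1 M T^-3]

The two sides have different dimensions, so the equation is NOT dimensionally consistent.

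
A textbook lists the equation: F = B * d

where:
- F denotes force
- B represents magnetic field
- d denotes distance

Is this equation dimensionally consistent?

No

F (force) has dimensions [L M T^-2].
B (magnetic field) has dimensions [I^-1 M T^-2].
d (distance) has dimensions [L].

Left side: [L M T^-2]
Right side: [I^-1 L M T^-2]

The two sides have different dimensions, so the equation is NOT dimensionally consistent.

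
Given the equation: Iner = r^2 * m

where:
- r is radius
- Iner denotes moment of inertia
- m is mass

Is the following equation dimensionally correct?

Yes

r (radius) has dimensions [L].
Iner (moment of inertia) has dimensions [L^2 M].
m (mass) has dimensions [M].

Left side: [L^2 M]
Right side: [L^2 M]

Both sides have the same dimensions, so the equation is dimensionally consistent.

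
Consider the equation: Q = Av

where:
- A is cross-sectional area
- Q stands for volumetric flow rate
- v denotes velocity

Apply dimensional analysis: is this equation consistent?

Yes

A (cross-sectional area) has dimensions [L^2].
Q (volumetric flow rate) has dimensions [L^3 T^-1].
v (velocity) has dimensions [L T^-1].

Left side: [L^3 T^-1]
Right side: [L^3 T^-1]

Both sides have the same dimensions, so the equation is dimensionally consistent.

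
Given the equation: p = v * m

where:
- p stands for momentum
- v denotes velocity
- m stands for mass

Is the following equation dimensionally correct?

Yes

p (momentum) has dimensions [L M T^-1].
v (velocity) has dimensions [L T^-1].
m (mass) has dimensions [M].

Left side: [L M T^-1]
Right side: [L M T^-1]

Both sides have the same dimensions, so the equation is dimensionally consistent.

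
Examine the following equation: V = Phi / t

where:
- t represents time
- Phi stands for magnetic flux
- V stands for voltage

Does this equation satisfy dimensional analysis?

Yes

t (time) has dimensions [T].
Phi (magnetic flux) has dimensions [I^-1 L^2 M T^-2].
V (voltage) has dimensions [I^-1 L^2 M T^-3].

Left side: [I^-1 L^2 M T^-3]
Right side: [I^-1 L^2 M T^-3]

Both sides have the same dimensions, so the equation is dimensionally consistent.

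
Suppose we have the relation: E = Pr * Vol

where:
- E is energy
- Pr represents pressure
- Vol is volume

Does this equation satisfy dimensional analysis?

Yes

E (energy) has dimensions [L^2 M T^-2].
Pr (pressure) has dimensions [L^-1 M T^-2].
Vol (volume) has dimensions [L^3].

Left side: [L^2 M T^-2]
Right side: [L^2 M T^-2]

Both sides have the same dimensions, so the equation is dimensionally consistent.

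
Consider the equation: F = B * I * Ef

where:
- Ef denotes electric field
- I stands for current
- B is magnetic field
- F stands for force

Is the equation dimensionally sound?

No

Ef (electric field) has dimensions [I^-1 L M T^-3].
I (current) has dimensions [I].
B (magnetic field) has dimensions [I^-1 M T^-2].
F (force) has dimensions [L M T^-2].

Left side: [L M T^-2]
Right side: [I^-1 L M^2 T^-5]

The two sides have different dimensions, so the equation is NOT dimensionally consistent.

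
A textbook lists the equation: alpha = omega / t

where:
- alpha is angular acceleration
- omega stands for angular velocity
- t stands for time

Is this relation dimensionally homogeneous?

Yes

alpha (angular acceleration) has dimensions [T^-2].
omega (angular velocity) has dimensions [T^-1].
t (time) has dimensions [T].

Left side: [T^-2]
Right side: [T^-2]

Both sides have the same dimensions, so the equation is dimensionally consistent.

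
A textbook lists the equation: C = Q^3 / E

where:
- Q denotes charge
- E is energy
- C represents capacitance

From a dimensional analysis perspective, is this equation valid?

No

Q (charge) has dimensions [I T].
E (energy) has dimensions [L^2 M T^-2].
C (capacitance) has dimensions [I^2 L^-2 M^-1 T^4].

Left side: [I^2 L^-2 M^-1 T^4]
Right side: [I^3 L^-2 M^-1 T^5]

The two sides have different dimensions, so the equation is NOT dimensionally consistent.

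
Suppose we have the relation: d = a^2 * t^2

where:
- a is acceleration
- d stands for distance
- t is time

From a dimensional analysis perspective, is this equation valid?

No

a (acceleration) has dimensions [L T^-2].
d (distance) has dimensions [L].
t (time) has dimensions [T].

Left side: [L]
Right side: [L^2 T^-2]

The two sides have different dimensions, so the equation is NOT dimensionally consistent.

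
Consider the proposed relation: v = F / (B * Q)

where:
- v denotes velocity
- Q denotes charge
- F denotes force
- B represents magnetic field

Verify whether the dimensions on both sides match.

Yes

v (velocity) has dimensions [L T^-1].
Q (charge) has dimensions [I T].
F (force) has dimensions [L M T^-2].
B (magnetic field) has dimensions [I^-1 M T^-2].

Left side: [L T^-1]
Right side: [L T^-1]

Both sides have the same dimensions, so the equation is dimensionally consistent.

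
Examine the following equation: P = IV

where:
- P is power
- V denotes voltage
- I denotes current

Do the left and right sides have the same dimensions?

Yes

P (power) has dimensions [L^2 M T^-3].
V (voltage) has dimensions [I^-1 L^2 M T^-3].
I (current) has dimensions [I].

Left side: [L^2 M T^-3]
Right side: [L^2 M T^-3]

Both sides have the same dimensions, so the equation is dimensionally consistent.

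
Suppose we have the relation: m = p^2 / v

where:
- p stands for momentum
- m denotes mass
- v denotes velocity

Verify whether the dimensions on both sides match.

No

p (momentum) has dimensions [L M T^-1].
m (mass) has dimensions [M].
v (velocity) has dimensions [L T^-1].

Left side: [M]
Right side: [L M^2 T^-1]

The two sides have different dimensions, so the equation is NOT dimensionally consistent.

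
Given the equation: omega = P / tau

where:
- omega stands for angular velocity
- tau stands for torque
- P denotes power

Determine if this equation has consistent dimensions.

Yes

omega (angular velocity) has dimensions [T^-1].
tau (torque) has dimensions [L^2 M T^-2].
P (power) has dimensions [L^2 M T^-3].

Left side: [T^-1]
Right side: [T^-1]

Both sides have the same dimensions, so the equation is dimensionally consistent.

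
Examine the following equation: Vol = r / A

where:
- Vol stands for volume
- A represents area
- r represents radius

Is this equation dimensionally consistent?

No

Vol (volume) has dimensions [L^3].
A (area) has dimensions [L^2].
r (radius) has dimensions [L].

Left side: [L^3]
Right side: [L^-1]

The two sides have different dimensions, so the equation is NOT dimensionally consistent.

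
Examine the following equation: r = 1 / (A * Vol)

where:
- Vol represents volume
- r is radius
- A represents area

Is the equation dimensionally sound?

No

Vol (volume) has dimensions [L^3].
r (radius) has dimensions [L].
A (area) has dimensions [L^2].

Left side: [L]
Right side: [L^-5]

The two sides have different dimensions, so the equation is NOT dimensionally consistent.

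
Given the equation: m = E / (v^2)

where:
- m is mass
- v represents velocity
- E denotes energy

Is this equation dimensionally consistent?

Yes

m (mass) has dimensions [M].
v (velocity) has dimensions [L T^-1].
E (energy) has dimensions [L^2 M T^-2].

Left side: [M]
Right side: [M]

Both sides have the same dimensions, so the equation is dimensionally consistent.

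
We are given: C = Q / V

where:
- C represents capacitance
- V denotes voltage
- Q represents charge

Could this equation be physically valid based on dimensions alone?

Yes

C (capacitance) has dimensions [I^2 L^-2 M^-1 T^4].
V (voltage) has dimensions [I^-1 L^2 M T^-3].
Q (charge) has dimensions [I T].

Left side: [I^2 L^-2 M^-1 T^4]
Right side: [I^2 L^-2 M^-1 T^4]

Both sides have the same dimensions, so the equation is dimensionally consistent.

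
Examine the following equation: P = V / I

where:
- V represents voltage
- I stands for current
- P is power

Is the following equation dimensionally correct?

No

V (voltage) has dimensions [I^-1 L^2 M T^-3].
I (current) has dimensions [I].
P (power) has dimensions [L^2 M T^-3].

Left side: [L^2 M T^-3]
Right side: [I^-2 L^2 M T^-3]

The two sides have different dimensions, so the equation is NOT dimensionally consistent.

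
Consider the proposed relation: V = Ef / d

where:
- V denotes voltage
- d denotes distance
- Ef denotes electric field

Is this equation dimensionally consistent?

No

V (voltage) has dimensions [I^-1 L^2 M T^-3].
d (distance) has dimensions [L].
Ef (electric field) has dimensions [I^-1 L M T^-3].

Left side: [I^-1 L^2 M T^-3]
Right side: [I^-1 M T^-3]

The two sides have different dimensions, so the equation is NOT dimensionally consistent.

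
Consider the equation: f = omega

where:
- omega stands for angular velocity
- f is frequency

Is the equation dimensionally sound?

Yes

omega (angular velocity) has dimensions [T^-1].
f (frequency) has dimensions [T^-1].

Left side: [T^-1]
Right side: [T^-1]

Both sides have the same dimensions, so the equation is dimensionally consistent.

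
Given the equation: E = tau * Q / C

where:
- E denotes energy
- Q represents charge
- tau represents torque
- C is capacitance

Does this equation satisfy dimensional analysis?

No

E (energy) has dimensions [L^2 M T^-2].
Q (charge) has dimensions [I T].
tau (torque) has dimensions [L^2 M T^-2].
C (capacitance) has dimensions [I^2 L^-2 M^-1 T^4].

Left side: [L^2 M T^-2]
Right side: [I^-1 L^4 M^2 T^-5]

The two sides have different dimensions, so the equation is NOT dimensionally consistent.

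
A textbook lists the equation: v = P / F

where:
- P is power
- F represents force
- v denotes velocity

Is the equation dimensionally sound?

Yes

P (power) has dimensions [L^2 M T^-3].
F (force) has dimensions [L M T^-2].
v (velocity) has dimensions [L T^-1].

Left side: [L T^-1]
Right side: [L T^-1]

Both sides have the same dimensions, so the equation is dimensionally consistent.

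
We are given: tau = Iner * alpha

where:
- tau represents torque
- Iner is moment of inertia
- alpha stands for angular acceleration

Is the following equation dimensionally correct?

Yes

tau (torque) has dimensions [L^2 M T^-2].
Iner (moment of inertia) has dimensions [L^2 M].
alpha (angular acceleration) has dimensions [T^-2].

Left side: [L^2 M T^-2]
Right side: [L^2 M T^-2]

Both sides have the same dimensions, so the equation is dimensionally consistent.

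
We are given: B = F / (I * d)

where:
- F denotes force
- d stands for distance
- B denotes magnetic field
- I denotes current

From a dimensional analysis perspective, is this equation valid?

Yes

F (force) has dimensions [L M T^-2].
d (distance) has dimensions [L].
B (magnetic field) has dimensions [I^-1 M T^-2].
I (current) has dimensions [I].

Left side: [I^-1 M T^-2]
Right side: [I^-1 M T^-2]

Both sides have the same dimensions, so the equation is dimensionally consistent.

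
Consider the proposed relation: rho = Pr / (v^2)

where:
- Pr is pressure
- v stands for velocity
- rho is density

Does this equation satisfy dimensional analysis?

Yes

Pr (pressure) has dimensions [L^-1 M T^-2].
v (velocity) has dimensions [L T^-1].
rho (density) has dimensions [L^-3 M].

Left side: [L^-3 M]
Right side: [L^-3 M]

Both sides have the same dimensions, so the equation is dimensionally consistent.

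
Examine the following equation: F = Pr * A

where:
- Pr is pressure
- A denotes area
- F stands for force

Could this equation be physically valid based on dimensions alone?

Yes

Pr (pressure) has dimensions [L^-1 M T^-2].
A (area) has dimensions [L^2].
F (force) has dimensions [L M T^-2].

Left side: [L M T^-2]
Right side: [L M T^-2]

Both sides have the same dimensions, so the equation is dimensionally consistent.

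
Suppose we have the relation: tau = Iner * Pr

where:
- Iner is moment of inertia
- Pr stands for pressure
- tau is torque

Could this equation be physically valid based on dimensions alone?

No

Iner (moment of inertia) has dimensions [L^2 M].
Pr (pressure) has dimensions [L^-1 M T^-2].
tau (torque) has dimensions [L^2 M T^-2].

Left side: [L^2 M T^-2]
Right side: [L M^2 T^-2]

The two sides have different dimensions, so the equation is NOT dimensionally consistent.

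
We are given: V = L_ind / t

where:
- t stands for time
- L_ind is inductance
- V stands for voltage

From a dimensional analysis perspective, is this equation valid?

No

t (time) has dimensions [T].
L_ind (inductance) has dimensions [I^-2 L^2 M T^-2].
V (voltage) has dimensions [I^-1 L^2 M T^-3].

Left side: [I^-1 L^2 M T^-3]
Right side: [I^-2 L^2 M T^-3]

The two sides have different dimensions, so the equation is NOT dimensionally consistent.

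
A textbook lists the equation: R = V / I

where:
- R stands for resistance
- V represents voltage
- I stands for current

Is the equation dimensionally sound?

Yes

R (resistance) has dimensions [I^-2 L^2 M T^-3].
V (voltage) has dimensions [I^-1 L^2 M T^-3].
I (current) has dimensions [I].

Left side: [I^-2 L^2 M T^-3]
Right side: [I^-2 L^2 M T^-3]

Both sides have the same dimensions, so the equation is dimensionally consistent.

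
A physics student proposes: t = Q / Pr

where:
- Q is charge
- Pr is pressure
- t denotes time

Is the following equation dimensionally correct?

No

Q (charge) has dimensions [I T].
Pr (pressure) has dimensions [L^-1 M T^-2].
t (time) has dimensions [T].

Left side: [T]
Right side: [I L M^-1 T^3]

The two sides have different dimensions, so the equation is NOT dimensionally consistent.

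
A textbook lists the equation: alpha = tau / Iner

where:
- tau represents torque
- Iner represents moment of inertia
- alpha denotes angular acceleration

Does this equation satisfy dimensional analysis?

Yes

tau (torque) has dimensions [L^2 M T^-2].
Iner (moment of inertia) has dimensions [L^2 M].
alpha (angular acceleration) has dimensions [T^-2].

Left side: [T^-2]
Right side: [T^-2]

Both sides have the same dimensions, so the equation is dimensionally consistent.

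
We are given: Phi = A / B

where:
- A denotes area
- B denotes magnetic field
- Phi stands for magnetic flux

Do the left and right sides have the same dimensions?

No

A (area) has dimensions [L^2].
B (magnetic field) has dimensions [I^-1 M T^-2].
Phi (magnetic flux) has dimensions [I^-1 L^2 M T^-2].

Left side: [I^-1 L^2 M T^-2]
Right side: [I L^2 M^-1 T^2]

The two sides have different dimensions, so the equation is NOT dimensionally consistent.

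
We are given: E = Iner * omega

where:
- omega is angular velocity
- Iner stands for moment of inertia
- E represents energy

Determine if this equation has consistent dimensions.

No

omega (angular velocity) has dimensions [T^-1].
Iner (moment of inertia) has dimensions [L^2 M].
E (energy) has dimensions [L^2 M T^-2].

Left side: [L^2 M T^-2]
Right side: [L^2 M T^-1]

The two sides have different dimensions, so the equation is NOT dimensionally consistent.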